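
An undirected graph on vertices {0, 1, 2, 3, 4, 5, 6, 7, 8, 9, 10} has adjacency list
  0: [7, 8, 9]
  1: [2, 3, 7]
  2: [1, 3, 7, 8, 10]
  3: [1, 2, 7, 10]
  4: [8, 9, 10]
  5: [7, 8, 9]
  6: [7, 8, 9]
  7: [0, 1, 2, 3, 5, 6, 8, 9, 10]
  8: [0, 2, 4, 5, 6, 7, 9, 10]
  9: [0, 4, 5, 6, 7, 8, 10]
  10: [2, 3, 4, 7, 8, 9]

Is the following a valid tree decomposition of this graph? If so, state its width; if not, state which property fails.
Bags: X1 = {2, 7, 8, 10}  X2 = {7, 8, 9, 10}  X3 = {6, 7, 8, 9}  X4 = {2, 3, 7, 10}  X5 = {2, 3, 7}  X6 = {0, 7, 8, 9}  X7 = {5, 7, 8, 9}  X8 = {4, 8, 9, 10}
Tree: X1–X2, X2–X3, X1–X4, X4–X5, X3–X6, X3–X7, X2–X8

No — vertex 1 appears in no bag.

A tree decomposition must satisfy three properties: every vertex lies in some bag; for every edge, both endpoints lie together in some bag; and for every vertex, the bags containing it form a connected subtree. Here vertex 1 appears in no bag, so the decomposition is invalid.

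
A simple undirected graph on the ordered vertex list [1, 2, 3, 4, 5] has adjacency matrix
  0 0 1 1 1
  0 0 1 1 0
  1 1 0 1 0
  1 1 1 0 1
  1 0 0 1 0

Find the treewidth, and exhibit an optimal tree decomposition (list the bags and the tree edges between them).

The largest bag has 3 vertices, giving width 2; this decomposition certifies tw(G) ≤ 2. Conversely, {1, 3, 4} is a clique of size 3, and the vertices of any clique must share a bag in every tree decomposition; so some bag has ≥ 3 vertices and tw(G) ≥ 2. Therefore the treewidth is 2.

Treewidth 2.
Bags: B1 = {1, 4, 5}  B2 = {1, 3, 4}  B3 = {2, 3, 4}
Tree: B1–B2, B2–B3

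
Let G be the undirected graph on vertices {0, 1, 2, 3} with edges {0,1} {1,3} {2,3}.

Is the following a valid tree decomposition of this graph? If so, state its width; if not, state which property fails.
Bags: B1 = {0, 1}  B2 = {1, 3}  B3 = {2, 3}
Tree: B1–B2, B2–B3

Checking the three conditions: (i) the bags cover all of {0, 1, 2, 3}; (ii) for each edge, some bag contains both endpoints; (iii) the bags containing any fixed vertex form a subtree. All hold, so the decomposition is valid with width 2 − 1 = 1.

Yes; width 1.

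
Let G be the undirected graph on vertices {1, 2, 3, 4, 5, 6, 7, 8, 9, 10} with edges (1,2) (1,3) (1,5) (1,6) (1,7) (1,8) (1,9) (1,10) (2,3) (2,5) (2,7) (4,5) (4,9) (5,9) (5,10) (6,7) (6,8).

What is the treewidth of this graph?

A width-2 tree decomposition is:
Bags: B1 = {1, 2, 5}  B2 = {1, 2, 7}  B3 = {1, 5, 9}  B4 = {4, 5, 9}  B5 = {1, 5, 10}  B6 = {1, 6, 7}  B7 = {1, 6, 8}  B8 = {1, 2, 3}
Tree: B1–B2, B1–B3, B3–B4, B3–B5, B2–B6, B6–B7, B2–B8
The largest bag has 3 vertices, giving width 2; this decomposition certifies tw(G) ≤ 2. For the lower bound, the 3 vertices {1, 2, 3} are pairwise adjacent, and any tree decomposition puts a clique entirely inside one bag — forcing width ≥ 2. The upper and lower bounds meet at 2, so that is the treewidth.

2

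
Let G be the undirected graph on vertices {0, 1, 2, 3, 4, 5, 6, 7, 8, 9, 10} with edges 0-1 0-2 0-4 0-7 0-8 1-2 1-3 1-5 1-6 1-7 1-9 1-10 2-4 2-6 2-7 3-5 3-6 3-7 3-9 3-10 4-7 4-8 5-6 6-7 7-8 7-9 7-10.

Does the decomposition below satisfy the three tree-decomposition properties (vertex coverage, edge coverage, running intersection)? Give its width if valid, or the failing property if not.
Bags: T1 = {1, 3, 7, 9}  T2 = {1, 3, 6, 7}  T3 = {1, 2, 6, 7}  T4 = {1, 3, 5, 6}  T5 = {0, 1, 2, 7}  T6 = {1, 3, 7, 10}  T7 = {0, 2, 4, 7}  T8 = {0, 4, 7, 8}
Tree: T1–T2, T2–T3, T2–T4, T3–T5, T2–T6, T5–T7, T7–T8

Yes; width 3.

Checking the three conditions: (i) the bags cover all of {0, 1, 2, 3, 4, 5, 6, 7, 8, 9, 10}; (ii) for each edge, some bag contains both endpoints; (iii) the bags containing any fixed vertex form a subtree. All hold, so the decomposition is valid with width 4 − 1 = 3.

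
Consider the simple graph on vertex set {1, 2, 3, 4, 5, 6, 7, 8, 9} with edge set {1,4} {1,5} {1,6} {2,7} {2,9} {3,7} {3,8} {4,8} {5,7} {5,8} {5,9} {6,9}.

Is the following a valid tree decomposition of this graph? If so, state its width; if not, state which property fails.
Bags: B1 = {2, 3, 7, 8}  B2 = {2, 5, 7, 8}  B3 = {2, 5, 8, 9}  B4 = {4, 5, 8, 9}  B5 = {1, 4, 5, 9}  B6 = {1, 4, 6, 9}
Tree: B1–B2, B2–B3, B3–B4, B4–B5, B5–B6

Yes; width 3.

Checking the three conditions: (i) the bags cover all of {1, 2, 3, 4, 5, 6, 7, 8, 9}; (ii) for each edge, some bag contains both endpoints; (iii) the bags containing any fixed vertex form a subtree. All hold, so the decomposition is valid with width 4 − 1 = 3.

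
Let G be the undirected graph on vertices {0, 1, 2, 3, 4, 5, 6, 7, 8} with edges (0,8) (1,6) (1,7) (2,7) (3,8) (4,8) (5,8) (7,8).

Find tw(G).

A width-1 tree decomposition is:
Bags: B1 = {3, 8}  B2 = {7, 8}  B3 = {4, 8}  B4 = {5, 8}  B5 = {2, 7}  B6 = {0, 8}  B7 = {1, 7}  B8 = {1, 6}
Tree: B1–B2, B2–B3, B2–B4, B2–B5, B1–B6, B5–B7, B7–B8
Each bag holds 2 vertices, so the decomposition has width 1, which upper-bounds the treewidth. Any graph with an edge has treewidth ≥ 1, and G has the edge 3–8. The upper and lower bounds meet at 1, so that is the treewidth.

1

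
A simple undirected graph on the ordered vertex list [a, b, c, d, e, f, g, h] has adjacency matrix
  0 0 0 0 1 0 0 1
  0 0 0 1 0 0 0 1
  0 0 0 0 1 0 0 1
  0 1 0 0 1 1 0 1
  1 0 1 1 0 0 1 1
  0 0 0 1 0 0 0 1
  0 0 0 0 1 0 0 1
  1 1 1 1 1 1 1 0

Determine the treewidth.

2

A width-2 tree decomposition is:
Bags: B1 = {b, d, h}  B2 = {d, e, h}  B3 = {c, e, h}  B4 = {a, e, h}  B5 = {d, f, h}  B6 = {e, g, h}
Tree: B1–B2, B2–B3, B3–B4, B1–B5, B4–B6
Each bag holds 3 vertices, so the decomposition has width 2, which upper-bounds the treewidth. For the lower bound, the 3 vertices {d, e, h} are pairwise adjacent, and any tree decomposition puts a clique entirely inside one bag — forcing width ≥ 2. Therefore the treewidth is 2.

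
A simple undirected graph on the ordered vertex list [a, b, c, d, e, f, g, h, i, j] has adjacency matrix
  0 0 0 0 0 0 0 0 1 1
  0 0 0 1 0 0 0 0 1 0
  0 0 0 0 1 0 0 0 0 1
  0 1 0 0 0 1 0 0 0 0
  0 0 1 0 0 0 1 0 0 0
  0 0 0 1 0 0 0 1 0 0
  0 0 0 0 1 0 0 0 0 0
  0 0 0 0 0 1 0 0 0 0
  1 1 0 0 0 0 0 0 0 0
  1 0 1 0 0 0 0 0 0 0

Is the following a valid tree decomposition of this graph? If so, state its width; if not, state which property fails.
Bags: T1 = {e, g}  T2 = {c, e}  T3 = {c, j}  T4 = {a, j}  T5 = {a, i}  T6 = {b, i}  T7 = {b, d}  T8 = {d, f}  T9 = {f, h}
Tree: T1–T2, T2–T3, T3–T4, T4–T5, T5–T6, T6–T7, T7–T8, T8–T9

Yes; width 1.

Checking the three conditions: (i) the bags cover all of {a, b, c, d, e, f, g, h, i, j}; (ii) for each edge, some bag contains both endpoints; (iii) the bags containing any fixed vertex form a subtree. All hold, so the decomposition is valid with width 2 − 1 = 1.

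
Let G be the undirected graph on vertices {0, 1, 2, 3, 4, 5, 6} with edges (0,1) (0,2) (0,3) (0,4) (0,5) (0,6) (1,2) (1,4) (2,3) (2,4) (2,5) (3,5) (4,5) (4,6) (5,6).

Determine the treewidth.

3

A width-3 tree decomposition is:
Bags: B1 = {0, 2, 4, 5}  B2 = {0, 4, 5, 6}  B3 = {0, 2, 3, 5}  B4 = {0, 1, 2, 4}
Tree: B1–B2, B1–B3, B1–B4
Each bag holds 4 vertices, so the decomposition has width 3, which upper-bounds the treewidth. Conversely, {0, 2, 3, 5} is a clique of size 4, and the vertices of any clique must share a bag in every tree decomposition; so some bag has ≥ 4 vertices and tw(G) ≥ 3. Therefore the treewidth is 3.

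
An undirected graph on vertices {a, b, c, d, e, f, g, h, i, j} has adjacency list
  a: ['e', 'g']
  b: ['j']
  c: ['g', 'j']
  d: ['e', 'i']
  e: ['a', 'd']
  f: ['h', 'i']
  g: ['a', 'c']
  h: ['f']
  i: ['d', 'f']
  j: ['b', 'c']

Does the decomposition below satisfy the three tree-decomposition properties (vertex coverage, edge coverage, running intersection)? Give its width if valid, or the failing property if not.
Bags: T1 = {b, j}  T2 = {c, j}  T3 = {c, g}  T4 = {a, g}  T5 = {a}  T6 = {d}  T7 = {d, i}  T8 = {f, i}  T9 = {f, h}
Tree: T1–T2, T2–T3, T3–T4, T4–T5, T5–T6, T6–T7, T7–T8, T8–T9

A tree decomposition must satisfy three properties: every vertex lies in some bag; for every edge, both endpoints lie together in some bag; and for every vertex, the bags containing it form a connected subtree. Here vertex e appears in no bag, so the decomposition is invalid.

No — vertex e appears in no bag.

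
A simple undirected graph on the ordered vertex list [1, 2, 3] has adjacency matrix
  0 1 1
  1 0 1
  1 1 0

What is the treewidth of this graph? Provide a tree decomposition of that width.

A single bag containing all 3 vertices is trivially a valid decomposition of width 2. On the other hand G contains the 3-clique {1, 2, 3}. A clique must lie in a single bag of any decomposition, so no decomposition can have width below 2. The upper and lower bounds meet at 2, so that is the treewidth.

Treewidth 2.
One optimal decomposition is:
Bags: B1 = {1, 2, 3}
Tree: (single bag)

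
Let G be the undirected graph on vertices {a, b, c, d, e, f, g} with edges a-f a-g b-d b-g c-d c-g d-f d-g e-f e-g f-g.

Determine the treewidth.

A width-2 tree decomposition is:
Bags: B1 = {c, d, g}  B2 = {d, f, g}  B3 = {b, d, g}  B4 = {e, f, g}  B5 = {a, f, g}
Tree: B1–B2, B1–B3, B2–B4, B4–B5
Each bag holds 3 vertices, so the decomposition has width 2, which upper-bounds the treewidth. On the other hand G contains the 3-clique {c, d, g}. A clique must lie in a single bag of any decomposition, so no decomposition can have width below 2. Hence tw(G) = 2 exactly.

2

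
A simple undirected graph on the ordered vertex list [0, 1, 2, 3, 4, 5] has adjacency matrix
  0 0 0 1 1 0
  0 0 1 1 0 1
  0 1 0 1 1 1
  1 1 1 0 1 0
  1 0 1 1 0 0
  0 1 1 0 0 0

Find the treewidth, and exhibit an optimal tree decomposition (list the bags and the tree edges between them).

Treewidth 2.
One optimal decomposition is:
Bags: B1 = {0, 3, 4}  B2 = {2, 3, 4}  B3 = {1, 2, 3}  B4 = {1, 2, 5}
Tree: B1–B2, B2–B3, B3–B4

The largest bag has 3 vertices, giving width 2; this decomposition certifies tw(G) ≤ 2. On the other hand G contains the 3-clique {0, 3, 4}. A clique must lie in a single bag of any decomposition, so no decomposition can have width below 2. Therefore the treewidth is 2.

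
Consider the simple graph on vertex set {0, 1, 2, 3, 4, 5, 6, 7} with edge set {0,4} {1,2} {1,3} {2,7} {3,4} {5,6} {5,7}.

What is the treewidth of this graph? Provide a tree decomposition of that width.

Treewidth 1.
One optimal decomposition is:
Bags: B1 = {0, 4}  B2 = {3, 4}  B3 = {1, 3}  B4 = {1, 2}  B5 = {2, 7}  B6 = {5, 7}  B7 = {5, 6}
Tree: B1–B2, B2–B3, B3–B4, B4–B5, B5–B6, B6–B7

Every bag has size at most 2, so the width is 2 − 1 = 1 and tw(G) ≤ 1. Any graph with an edge has treewidth ≥ 1, and G has the edge 0–4. The upper and lower bounds meet at 1, so that is the treewidth.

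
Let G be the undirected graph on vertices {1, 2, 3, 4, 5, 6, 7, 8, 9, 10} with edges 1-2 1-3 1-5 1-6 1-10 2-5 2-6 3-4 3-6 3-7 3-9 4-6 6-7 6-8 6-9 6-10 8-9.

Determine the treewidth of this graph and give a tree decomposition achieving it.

Treewidth 2.
One such decomposition:
Bags: B1 = {3, 6, 7}  B2 = {1, 3, 6}  B3 = {3, 6, 9}  B4 = {6, 8, 9}  B5 = {1, 6, 10}  B6 = {1, 2, 6}  B7 = {1, 2, 5}  B8 = {3, 4, 6}
Tree: B1–B2, B1–B3, B3–B4, B2–B5, B2–B6, B6–B7, B2–B8

Every bag has size at most 3, so the width is 3 − 1 = 2 and tw(G) ≤ 2. For the lower bound, the 3 vertices {1, 2, 5} are pairwise adjacent, and any tree decomposition puts a clique entirely inside one bag — forcing width ≥ 2. Combining the bounds, tw(G) = 2.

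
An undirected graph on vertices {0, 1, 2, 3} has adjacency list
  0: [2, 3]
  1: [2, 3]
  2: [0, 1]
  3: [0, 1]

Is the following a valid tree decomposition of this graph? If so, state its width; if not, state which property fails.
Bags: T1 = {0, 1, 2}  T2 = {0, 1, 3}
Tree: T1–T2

Vertex coverage: the bags together contain {0, 1, 2, 3}, the full vertex set. Edge coverage: each edge of G has both endpoints in at least one bag. Running intersection: for every vertex, the bags containing it form a connected subtree. All three properties hold, so this is a valid tree decomposition of width max|bag| − 1 = 2, and hence tw(G) ≤ 2.

Yes; width 2.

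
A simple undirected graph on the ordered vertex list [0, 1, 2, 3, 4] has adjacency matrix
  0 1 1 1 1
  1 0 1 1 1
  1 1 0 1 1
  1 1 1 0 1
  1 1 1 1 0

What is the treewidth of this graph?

4

A width-4 tree decomposition is:
Bags: B1 = {0, 1, 2, 3, 4}
Tree: (single bag)
With just one bag of size 5, the width is 5 − 1 = 4, so tw(G) ≤ 4. For the lower bound, the 5 vertices {0, 1, 2, 3, 4} are pairwise adjacent, and any tree decomposition puts a clique entirely inside one bag — forcing width ≥ 4. Hence tw(G) = 4 exactly.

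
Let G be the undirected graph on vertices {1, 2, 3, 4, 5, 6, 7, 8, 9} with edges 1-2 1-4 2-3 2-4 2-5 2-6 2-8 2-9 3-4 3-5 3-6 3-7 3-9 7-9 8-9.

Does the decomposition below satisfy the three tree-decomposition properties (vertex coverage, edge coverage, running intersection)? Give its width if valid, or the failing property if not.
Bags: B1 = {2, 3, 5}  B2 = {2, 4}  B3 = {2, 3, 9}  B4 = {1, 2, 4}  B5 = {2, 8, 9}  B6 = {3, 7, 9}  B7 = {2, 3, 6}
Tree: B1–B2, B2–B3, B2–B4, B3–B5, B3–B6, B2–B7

No — edge (3,4) lies in no bag.

A tree decomposition must satisfy three properties: every vertex lies in some bag; for every edge, both endpoints lie together in some bag; and for every vertex, the bags containing it form a connected subtree. Here edge (3,4) lies in no bag, so the decomposition is invalid.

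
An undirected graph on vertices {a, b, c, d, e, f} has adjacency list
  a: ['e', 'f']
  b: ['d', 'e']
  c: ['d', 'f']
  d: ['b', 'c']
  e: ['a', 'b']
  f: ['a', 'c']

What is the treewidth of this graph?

A width-2 tree decomposition is:
Bags: B1 = {a, b, e}  B2 = {a, b, f}  B3 = {b, c, f}  B4 = {b, c, d}
Tree: B1–B2, B2–B3, B3–B4
Each bag holds 3 vertices, so the decomposition has width 2, which upper-bounds the treewidth. The edges b–e–a–f–c–d–b form a cycle, so G is not a tree and its treewidth is at least 2. Combining the bounds, tw(G) = 2.

2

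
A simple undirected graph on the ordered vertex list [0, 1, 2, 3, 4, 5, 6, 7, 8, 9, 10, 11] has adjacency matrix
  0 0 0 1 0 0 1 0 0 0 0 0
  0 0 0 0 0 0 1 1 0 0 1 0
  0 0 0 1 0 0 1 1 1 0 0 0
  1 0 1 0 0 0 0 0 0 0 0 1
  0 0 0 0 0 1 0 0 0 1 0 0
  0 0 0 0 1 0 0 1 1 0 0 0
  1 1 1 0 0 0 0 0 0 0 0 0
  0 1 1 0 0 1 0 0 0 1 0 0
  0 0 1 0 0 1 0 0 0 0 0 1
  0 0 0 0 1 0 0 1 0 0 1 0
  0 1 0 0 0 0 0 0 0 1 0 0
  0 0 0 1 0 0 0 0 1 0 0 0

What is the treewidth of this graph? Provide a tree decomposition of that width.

Each bag holds 4 vertices, so the decomposition has width 3, which upper-bounds the treewidth. For the lower bound: the 4 vertex sets {4,9,10}, {1}, {7}, {2,5,6,8} are disjoint, each induces a connected subgraph, and every pair is joined by at least one edge of G. Contracting each set to a single vertex therefore yields K_{4} as a minor, and since treewidth is minor-monotone, tw(G) ≥ tw(K_{4}) = 3. The upper and lower bounds meet at 3, so that is the treewidth.

Treewidth 3.
One optimal decomposition is:
Bags: B1 = {1, 4, 9, 10}  B2 = {1, 4, 7, 9}  B3 = {1, 4, 5, 7}  B4 = {1, 5, 6, 7}  B5 = {2, 5, 6, 7}  B6 = {2, 5, 6, 8}  B7 = {0, 2, 6, 8}  B8 = {0, 2, 3, 8}  B9 = {0, 3, 8, 11}
Tree: B1–B2, B2–B3, B3–B4, B4–B5, B5–B6, B6–B7, B7–B8, B8–B9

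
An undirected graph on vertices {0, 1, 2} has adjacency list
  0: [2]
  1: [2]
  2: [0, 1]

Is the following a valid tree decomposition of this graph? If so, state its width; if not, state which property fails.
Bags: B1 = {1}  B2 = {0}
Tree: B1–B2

No — vertex 2 appears in no bag.

A tree decomposition must satisfy three properties: every vertex lies in some bag; for every edge, both endpoints lie together in some bag; and for every vertex, the bags containing it form a connected subtree. Here vertex 2 appears in no bag, so the decomposition is invalid.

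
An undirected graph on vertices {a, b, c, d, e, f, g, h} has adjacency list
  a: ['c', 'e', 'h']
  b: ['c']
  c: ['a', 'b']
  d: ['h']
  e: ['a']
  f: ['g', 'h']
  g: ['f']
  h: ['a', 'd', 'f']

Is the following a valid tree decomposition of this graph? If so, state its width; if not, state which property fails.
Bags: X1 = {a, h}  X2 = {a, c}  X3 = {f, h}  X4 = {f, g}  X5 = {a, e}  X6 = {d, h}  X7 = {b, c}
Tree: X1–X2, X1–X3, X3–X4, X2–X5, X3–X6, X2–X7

Vertex coverage: the bags together contain {a, b, c, d, e, f, g, h}, the full vertex set. Edge coverage: each edge of G has both endpoints in at least one bag. Running intersection: for every vertex, the bags containing it form a connected subtree. All three properties hold, so this is a valid tree decomposition of width max|bag| − 1 = 1, and hence tw(G) ≤ 1.

Yes; width 1.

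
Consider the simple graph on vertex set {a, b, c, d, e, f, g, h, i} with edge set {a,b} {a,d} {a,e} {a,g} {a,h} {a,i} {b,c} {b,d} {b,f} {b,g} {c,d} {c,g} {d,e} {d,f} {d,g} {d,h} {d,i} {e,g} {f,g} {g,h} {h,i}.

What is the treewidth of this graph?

A width-3 tree decomposition is:
Bags: B1 = {a, d, e, g}  B2 = {a, d, g, h}  B3 = {a, b, d, g}  B4 = {b, d, f, g}  B5 = {a, d, h, i}  B6 = {b, c, d, g}
Tree: B1–B2, B2–B3, B3–B4, B2–B5, B4–B6
Every bag has size at most 4, so the width is 4 − 1 = 3 and tw(G) ≤ 3. For the lower bound, the 4 vertices {a, d, e, g} are pairwise adjacent, and any tree decomposition puts a clique entirely inside one bag — forcing width ≥ 3. Combining the bounds, tw(G) = 3.

3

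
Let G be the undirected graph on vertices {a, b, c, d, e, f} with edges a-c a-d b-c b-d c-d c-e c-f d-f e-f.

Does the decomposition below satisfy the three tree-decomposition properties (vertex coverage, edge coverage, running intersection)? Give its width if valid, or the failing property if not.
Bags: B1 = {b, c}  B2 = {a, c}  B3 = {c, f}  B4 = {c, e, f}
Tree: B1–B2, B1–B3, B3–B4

A tree decomposition must satisfy three properties: every vertex lies in some bag; for every edge, both endpoints lie together in some bag; and for every vertex, the bags containing it form a connected subtree. Here vertex d appears in no bag, so the decomposition is invalid.

No — vertex d appears in no bag.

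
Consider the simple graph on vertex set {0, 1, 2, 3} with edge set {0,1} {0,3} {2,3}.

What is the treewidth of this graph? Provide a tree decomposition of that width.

Treewidth 1.
Bags: B1 = {0, 1}  B2 = {0, 3}  B3 = {2, 3}
Tree: B1–B2, B2–B3

The largest bag has 2 vertices, giving width 1; this decomposition certifies tw(G) ≤ 1. Since G has at least one edge (e.g. 0–1), it is not an edgeless graph, so tw(G) ≥ 1. Therefore the treewidth is 1.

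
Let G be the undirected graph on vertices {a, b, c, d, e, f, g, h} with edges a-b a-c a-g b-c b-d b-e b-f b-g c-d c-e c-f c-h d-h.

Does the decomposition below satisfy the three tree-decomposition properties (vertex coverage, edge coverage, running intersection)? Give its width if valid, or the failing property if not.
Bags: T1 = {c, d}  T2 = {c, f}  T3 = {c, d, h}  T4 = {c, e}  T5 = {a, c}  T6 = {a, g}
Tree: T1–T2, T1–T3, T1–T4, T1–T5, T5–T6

A tree decomposition must satisfy three properties: every vertex lies in some bag; for every edge, both endpoints lie together in some bag; and for every vertex, the bags containing it form a connected subtree. Here vertex b appears in no bag, so the decomposition is invalid.

No — vertex b appears in no bag.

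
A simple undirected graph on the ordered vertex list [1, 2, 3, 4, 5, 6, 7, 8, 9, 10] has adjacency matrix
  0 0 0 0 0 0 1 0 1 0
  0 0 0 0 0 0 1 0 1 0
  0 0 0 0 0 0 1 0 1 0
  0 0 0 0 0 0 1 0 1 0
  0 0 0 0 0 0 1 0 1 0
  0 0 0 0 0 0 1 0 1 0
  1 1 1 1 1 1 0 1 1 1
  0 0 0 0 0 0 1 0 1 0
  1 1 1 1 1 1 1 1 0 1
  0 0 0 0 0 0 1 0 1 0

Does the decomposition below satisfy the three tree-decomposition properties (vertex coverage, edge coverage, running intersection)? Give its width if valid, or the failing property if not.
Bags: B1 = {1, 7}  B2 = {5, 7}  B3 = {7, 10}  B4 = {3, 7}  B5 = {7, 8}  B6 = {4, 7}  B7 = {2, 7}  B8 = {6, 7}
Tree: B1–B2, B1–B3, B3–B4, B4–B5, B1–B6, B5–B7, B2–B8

No — vertex 9 appears in no bag.

A tree decomposition must satisfy three properties: every vertex lies in some bag; for every edge, both endpoints lie together in some bag; and for every vertex, the bags containing it form a connected subtree. Here vertex 9 appears in no bag, so the decomposition is invalid.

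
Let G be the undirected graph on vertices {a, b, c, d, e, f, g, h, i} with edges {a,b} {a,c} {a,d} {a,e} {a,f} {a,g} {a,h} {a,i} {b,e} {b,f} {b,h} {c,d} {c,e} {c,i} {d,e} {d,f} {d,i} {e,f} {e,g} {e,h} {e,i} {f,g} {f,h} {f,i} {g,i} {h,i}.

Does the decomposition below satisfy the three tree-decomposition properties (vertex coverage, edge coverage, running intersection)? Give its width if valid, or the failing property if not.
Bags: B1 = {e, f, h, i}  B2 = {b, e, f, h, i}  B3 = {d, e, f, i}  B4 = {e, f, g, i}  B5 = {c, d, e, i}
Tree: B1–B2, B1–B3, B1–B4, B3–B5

A tree decomposition must satisfy three properties: every vertex lies in some bag; for every edge, both endpoints lie together in some bag; and for every vertex, the bags containing it form a connected subtree. Here vertex a appears in no bag, so the decomposition is invalid.

No — vertex a appears in no bag.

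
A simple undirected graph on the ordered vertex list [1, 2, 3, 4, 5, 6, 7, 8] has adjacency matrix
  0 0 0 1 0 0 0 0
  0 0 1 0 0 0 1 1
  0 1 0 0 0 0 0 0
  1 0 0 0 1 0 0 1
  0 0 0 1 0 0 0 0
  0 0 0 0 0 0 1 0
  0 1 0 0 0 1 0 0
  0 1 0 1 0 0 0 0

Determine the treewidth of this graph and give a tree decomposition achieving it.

Every bag has size at most 2, so the width is 2 − 1 = 1 and tw(G) ≤ 1. Any graph with an edge has treewidth ≥ 1, and G has the edge 2–8. Hence tw(G) = 1 exactly.

Treewidth 1.
One optimal decomposition is:
Bags: B1 = {2, 8}  B2 = {2, 7}  B3 = {4, 8}  B4 = {1, 4}  B5 = {2, 3}  B6 = {4, 5}  B7 = {6, 7}
Tree: B1–B2, B1–B3, B3–B4, B1–B5, B3–B6, B2–B7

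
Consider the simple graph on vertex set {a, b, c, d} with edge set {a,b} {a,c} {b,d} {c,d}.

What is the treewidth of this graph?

A width-2 tree decomposition is:
Bags: B1 = {a, c, d}  B2 = {a, b, d}
Tree: B1–B2
Each bag holds 3 vertices, so the decomposition has width 2, which upper-bounds the treewidth. Since a–c–d–b–a is a cycle in G, G is not acyclic. Forests are exactly the graphs of treewidth ≤ 1, so tw(G) ≥ 2. Combining the bounds, tw(G) = 2.

2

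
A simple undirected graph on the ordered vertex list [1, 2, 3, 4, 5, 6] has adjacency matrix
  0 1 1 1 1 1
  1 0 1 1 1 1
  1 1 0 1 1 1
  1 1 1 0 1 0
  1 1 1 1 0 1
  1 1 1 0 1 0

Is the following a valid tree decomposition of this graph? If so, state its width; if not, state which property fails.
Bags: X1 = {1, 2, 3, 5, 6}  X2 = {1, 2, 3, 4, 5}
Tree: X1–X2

Checking the three conditions: (i) the bags cover all of {1, 2, 3, 4, 5, 6}; (ii) for each edge, some bag contains both endpoints; (iii) the bags containing any fixed vertex form a subtree. All hold, so the decomposition is valid with width 5 − 1 = 4.

Yes; width 4.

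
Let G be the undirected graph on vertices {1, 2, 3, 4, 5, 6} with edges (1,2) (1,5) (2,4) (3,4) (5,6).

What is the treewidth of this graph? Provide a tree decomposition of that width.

Each bag holds 2 vertices, so the decomposition has width 1, which upper-bounds the treewidth. Any graph with an edge has treewidth ≥ 1, and G has the edge 3–4. Therefore the treewidth is 1.

Treewidth 1.
One such decomposition:
Bags: B1 = {3, 4}  B2 = {2, 4}  B3 = {1, 2}  B4 = {1, 5}  B5 = {5, 6}
Tree: B1–B2, B2–B3, B3–B4, B4–B5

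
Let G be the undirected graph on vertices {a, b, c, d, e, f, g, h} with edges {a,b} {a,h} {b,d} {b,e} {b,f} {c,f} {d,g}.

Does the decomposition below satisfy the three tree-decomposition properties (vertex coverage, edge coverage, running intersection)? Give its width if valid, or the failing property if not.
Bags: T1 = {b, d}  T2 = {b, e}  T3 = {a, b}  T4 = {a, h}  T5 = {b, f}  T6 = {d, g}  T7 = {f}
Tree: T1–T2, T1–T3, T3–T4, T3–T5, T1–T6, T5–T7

No — vertex c appears in no bag.

A tree decomposition must satisfy three properties: every vertex lies in some bag; for every edge, both endpoints lie together in some bag; and for every vertex, the bags containing it form a connected subtree. Here vertex c appears in no bag, so the decomposition is invalid.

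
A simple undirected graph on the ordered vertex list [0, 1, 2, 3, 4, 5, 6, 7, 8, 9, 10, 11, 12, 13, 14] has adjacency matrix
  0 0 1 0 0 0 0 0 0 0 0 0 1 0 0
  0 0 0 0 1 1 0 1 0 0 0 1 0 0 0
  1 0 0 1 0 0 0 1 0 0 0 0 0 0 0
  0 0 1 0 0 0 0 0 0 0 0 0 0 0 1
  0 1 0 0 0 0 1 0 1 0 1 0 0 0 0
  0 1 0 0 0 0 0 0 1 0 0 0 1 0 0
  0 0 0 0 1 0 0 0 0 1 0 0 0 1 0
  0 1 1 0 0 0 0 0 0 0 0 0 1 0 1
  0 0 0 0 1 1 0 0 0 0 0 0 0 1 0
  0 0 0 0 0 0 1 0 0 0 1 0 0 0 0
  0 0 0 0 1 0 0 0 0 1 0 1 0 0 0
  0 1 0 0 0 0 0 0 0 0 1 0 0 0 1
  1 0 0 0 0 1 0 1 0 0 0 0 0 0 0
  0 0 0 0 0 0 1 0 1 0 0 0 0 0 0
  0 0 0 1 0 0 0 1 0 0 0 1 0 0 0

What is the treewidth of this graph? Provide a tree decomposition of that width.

The largest bag has 4 vertices, giving width 3; this decomposition certifies tw(G) ≤ 3. For the lower bound: the 4 vertex sets {0,2,3}, {12}, {7}, {1,5,11,14} are disjoint, each induces a connected subgraph, and every pair is joined by at least one edge of G. Contracting each set to a single vertex therefore yields K_{4} as a minor, and since treewidth is minor-monotone, tw(G) ≥ tw(K_{4}) = 3. Combining the bounds, tw(G) = 3.

Treewidth 3.
One such decomposition:
Bags: B1 = {0, 2, 3, 12}  B2 = {2, 3, 7, 12}  B3 = {3, 7, 12, 14}  B4 = {5, 7, 12, 14}  B5 = {1, 5, 7, 14}  B6 = {1, 5, 11, 14}  B7 = {1, 5, 8, 11}  B8 = {1, 4, 8, 11}  B9 = {4, 8, 10, 11}  B10 = {4, 8, 10, 13}  B11 = {4, 6, 10, 13}  B12 = {6, 9, 10, 13}
Tree: B1–B2, B2–B3, B3–B4, B4–B5, B5–B6, B6–B7, B7–B8, B8–B9, B9–B10, B10–B11, B11–B12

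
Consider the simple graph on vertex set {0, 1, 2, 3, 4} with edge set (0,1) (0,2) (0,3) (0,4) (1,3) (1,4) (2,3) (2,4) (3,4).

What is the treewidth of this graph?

3

A width-3 tree decomposition is:
Bags: B1 = {0, 1, 3, 4}  B2 = {0, 2, 3, 4}
Tree: B1–B2
Every bag has size at most 4, so the width is 4 − 1 = 3 and tw(G) ≤ 3. Conversely, {0, 1, 3, 4} is a clique of size 4, and the vertices of any clique must share a bag in every tree decomposition; so some bag has ≥ 4 vertices and tw(G) ≥ 3. Therefore the treewidth is 3.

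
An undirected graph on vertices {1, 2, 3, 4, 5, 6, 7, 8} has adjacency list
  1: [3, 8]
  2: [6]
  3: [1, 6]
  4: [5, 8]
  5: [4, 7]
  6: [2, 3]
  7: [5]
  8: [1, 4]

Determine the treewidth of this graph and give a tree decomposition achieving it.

Treewidth 1.
Bags: B1 = {5, 7}  B2 = {4, 5}  B3 = {4, 8}  B4 = {1, 8}  B5 = {1, 3}  B6 = {3, 6}  B7 = {2, 6}
Tree: B1–B2, B2–B3, B3–B4, B4–B5, B5–B6, B6–B7

Each bag holds 2 vertices, so the decomposition has width 1, which upper-bounds the treewidth. G has an edge, so its treewidth is at least 1. The upper and lower bounds meet at 1, so that is the treewidth.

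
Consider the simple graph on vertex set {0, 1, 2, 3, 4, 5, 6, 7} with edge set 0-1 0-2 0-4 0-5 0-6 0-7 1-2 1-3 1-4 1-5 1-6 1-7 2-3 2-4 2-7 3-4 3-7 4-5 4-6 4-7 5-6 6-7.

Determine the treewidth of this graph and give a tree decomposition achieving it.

Treewidth 4.
Bags: B1 = {1, 2, 3, 4, 7}  B2 = {0, 1, 2, 4, 7}  B3 = {0, 1, 4, 6, 7}  B4 = {0, 1, 4, 5, 6}
Tree: B1–B2, B2–B3, B3–B4

Every bag has size at most 5, so the width is 5 − 1 = 4 and tw(G) ≤ 4. On the other hand G contains the 5-clique {0, 1, 2, 4, 7}. A clique must lie in a single bag of any decomposition, so no decomposition can have width below 4. Combining the bounds, tw(G) = 4.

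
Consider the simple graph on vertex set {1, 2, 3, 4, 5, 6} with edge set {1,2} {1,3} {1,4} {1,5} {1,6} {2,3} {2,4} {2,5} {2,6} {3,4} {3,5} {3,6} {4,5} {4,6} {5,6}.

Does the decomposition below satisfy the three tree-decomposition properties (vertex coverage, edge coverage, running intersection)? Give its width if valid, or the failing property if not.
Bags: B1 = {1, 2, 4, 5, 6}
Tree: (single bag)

No — vertex 3 appears in no bag.

A tree decomposition must satisfy three properties: every vertex lies in some bag; for every edge, both endpoints lie together in some bag; and for every vertex, the bags containing it form a connected subtree. Here vertex 3 appears in no bag, so the decomposition is invalid.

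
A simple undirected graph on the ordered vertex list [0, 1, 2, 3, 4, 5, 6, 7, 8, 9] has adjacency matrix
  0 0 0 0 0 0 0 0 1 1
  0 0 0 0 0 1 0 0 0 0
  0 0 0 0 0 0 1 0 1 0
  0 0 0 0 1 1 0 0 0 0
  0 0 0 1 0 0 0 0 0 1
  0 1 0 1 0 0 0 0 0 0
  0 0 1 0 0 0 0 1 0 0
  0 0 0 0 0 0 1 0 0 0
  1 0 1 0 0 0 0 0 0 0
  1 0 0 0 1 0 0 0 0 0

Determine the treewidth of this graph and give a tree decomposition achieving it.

Every bag has size at most 2, so the width is 2 − 1 = 1 and tw(G) ≤ 1. Any graph with an edge has treewidth ≥ 1, and G has the edge 7–6. Combining the bounds, tw(G) = 1.

Treewidth 1.
Bags: B1 = {6, 7}  B2 = {2, 6}  B3 = {2, 8}  B4 = {0, 8}  B5 = {0, 9}  B6 = {4, 9}  B7 = {3, 4}  B8 = {3, 5}  B9 = {1, 5}
Tree: B1–B2, B2–B3, B3–B4, B4–B5, B5–B6, B6–B7, B7–B8, B8–B9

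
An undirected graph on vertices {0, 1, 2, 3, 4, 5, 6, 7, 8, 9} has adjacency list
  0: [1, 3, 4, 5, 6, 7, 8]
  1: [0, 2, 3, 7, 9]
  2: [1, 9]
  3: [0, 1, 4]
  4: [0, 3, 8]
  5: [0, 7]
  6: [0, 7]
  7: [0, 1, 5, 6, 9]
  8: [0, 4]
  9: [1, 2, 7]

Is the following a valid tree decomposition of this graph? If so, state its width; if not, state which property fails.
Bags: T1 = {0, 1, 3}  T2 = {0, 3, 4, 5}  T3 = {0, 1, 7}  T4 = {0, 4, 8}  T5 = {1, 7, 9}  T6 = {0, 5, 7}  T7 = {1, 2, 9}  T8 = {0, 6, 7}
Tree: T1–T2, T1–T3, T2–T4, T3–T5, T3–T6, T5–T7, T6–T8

No — bags containing vertex 5 are not connected in the tree.

A tree decomposition must satisfy three properties: every vertex lies in some bag; for every edge, both endpoints lie together in some bag; and for every vertex, the bags containing it form a connected subtree. Here bags containing vertex 5 are not connected in the tree, so the decomposition is invalid.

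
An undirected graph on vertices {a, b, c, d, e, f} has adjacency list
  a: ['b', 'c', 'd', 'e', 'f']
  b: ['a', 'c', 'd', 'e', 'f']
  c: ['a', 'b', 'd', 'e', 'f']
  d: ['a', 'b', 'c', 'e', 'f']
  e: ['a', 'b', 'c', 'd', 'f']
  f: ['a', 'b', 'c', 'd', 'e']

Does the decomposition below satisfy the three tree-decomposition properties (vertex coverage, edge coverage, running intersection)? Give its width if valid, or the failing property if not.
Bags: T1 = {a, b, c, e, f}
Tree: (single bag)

A tree decomposition must satisfy three properties: every vertex lies in some bag; for every edge, both endpoints lie together in some bag; and for every vertex, the bags containing it form a connected subtree. Here vertex d appears in no bag, so the decomposition is invalid.

No — vertex d appears in no bag.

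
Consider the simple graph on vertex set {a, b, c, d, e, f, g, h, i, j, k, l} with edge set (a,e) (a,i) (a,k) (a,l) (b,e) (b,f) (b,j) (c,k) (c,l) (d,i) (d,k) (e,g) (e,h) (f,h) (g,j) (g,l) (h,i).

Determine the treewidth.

A width-3 tree decomposition is:
Bags: B1 = {b, f, g, j}  B2 = {b, e, f, g}  B3 = {e, f, g, h}  B4 = {e, g, h, l}  B5 = {a, e, h, l}  B6 = {a, h, i, l}  B7 = {a, c, i, l}  B8 = {a, c, i, k}  B9 = {c, d, i, k}
Tree: B1–B2, B2–B3, B3–B4, B4–B5, B5–B6, B6–B7, B7–B8, B8–B9
Every bag has size at most 4, so the width is 4 − 1 = 3 and tw(G) ≤ 3. For the lower bound: the 4 vertex sets {b,f,j}, {g}, {e}, {a,h,i,l} are disjoint, each induces a connected subgraph, and every pair is joined by at least one edge of G. Contracting each set to a single vertex therefore yields K_{4} as a minor, and since treewidth is minor-monotone, tw(G) ≥ tw(K_{4}) = 3. The upper and lower bounds meet at 3, so that is the treewidth.

3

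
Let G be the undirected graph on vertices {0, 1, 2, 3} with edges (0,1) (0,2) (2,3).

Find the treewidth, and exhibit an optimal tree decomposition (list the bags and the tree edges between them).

Treewidth 1.
One such decomposition:
Bags: B1 = {0, 1}  B2 = {0, 2}  B3 = {2, 3}
Tree: B1–B2, B2–B3

Every bag has size at most 2, so the width is 2 − 1 = 1 and tw(G) ≤ 1. Since G has at least one edge (e.g. 1–0), it is not an edgeless graph, so tw(G) ≥ 1. The upper and lower bounds meet at 1, so that is the treewidth.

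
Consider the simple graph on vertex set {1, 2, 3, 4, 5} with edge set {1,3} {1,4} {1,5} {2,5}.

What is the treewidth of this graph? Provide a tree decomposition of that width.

Treewidth 1.
Bags: B1 = {1, 5}  B2 = {2, 5}  B3 = {1, 3}  B4 = {1, 4}
Tree: B1–B2, B1–B3, B1–B4

The largest bag has 2 vertices, giving width 1; this decomposition certifies tw(G) ≤ 1. Any graph with an edge has treewidth ≥ 1, and G has the edge 1–5. The upper and lower bounds meet at 1, so that is the treewidth.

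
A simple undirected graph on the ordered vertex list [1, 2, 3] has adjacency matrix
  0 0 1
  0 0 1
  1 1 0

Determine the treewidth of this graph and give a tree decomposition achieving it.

Each bag holds 2 vertices, so the decomposition has width 1, which upper-bounds the treewidth. Since G has at least one edge (e.g. 1–3), it is not an edgeless graph, so tw(G) ≥ 1. Hence tw(G) = 1 exactly.

Treewidth 1.
One optimal decomposition is:
Bags: B1 = {1, 3}  B2 = {2, 3}
Tree: B1–B2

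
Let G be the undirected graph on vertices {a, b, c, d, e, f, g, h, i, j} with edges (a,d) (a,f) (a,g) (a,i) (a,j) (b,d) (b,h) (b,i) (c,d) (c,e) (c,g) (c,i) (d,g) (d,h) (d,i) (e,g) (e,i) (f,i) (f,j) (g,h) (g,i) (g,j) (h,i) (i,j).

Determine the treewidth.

A width-3 tree decomposition is:
Bags: B1 = {d, g, h, i}  B2 = {a, d, g, i}  B3 = {c, d, g, i}  B4 = {b, d, h, i}  B5 = {a, g, i, j}  B6 = {c, e, g, i}  B7 = {a, f, i, j}
Tree: B1–B2, B2–B3, B1–B4, B2–B5, B3–B6, B5–B7
Every bag has size at most 4, so the width is 4 − 1 = 3 and tw(G) ≤ 3. Conversely, {d, g, h, i} is a clique of size 4, and the vertices of any clique must share a bag in every tree decomposition; so some bag has ≥ 4 vertices and tw(G) ≥ 3. Hence tw(G) = 3 exactly.

3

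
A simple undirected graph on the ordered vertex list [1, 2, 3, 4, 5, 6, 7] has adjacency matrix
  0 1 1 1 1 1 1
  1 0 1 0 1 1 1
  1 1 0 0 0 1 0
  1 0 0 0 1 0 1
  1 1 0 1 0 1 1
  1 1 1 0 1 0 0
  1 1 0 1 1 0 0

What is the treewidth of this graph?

3

A width-3 tree decomposition is:
Bags: B1 = {1, 2, 5, 7}  B2 = {1, 4, 5, 7}  B3 = {1, 2, 5, 6}  B4 = {1, 2, 3, 6}
Tree: B1–B2, B1–B3, B3–B4
The largest bag has 4 vertices, giving width 3; this decomposition certifies tw(G) ≤ 3. Conversely, {1, 2, 3, 6} is a clique of size 4, and the vertices of any clique must share a bag in every tree decomposition; so some bag has ≥ 4 vertices and tw(G) ≥ 3. Therefore the treewidth is 3.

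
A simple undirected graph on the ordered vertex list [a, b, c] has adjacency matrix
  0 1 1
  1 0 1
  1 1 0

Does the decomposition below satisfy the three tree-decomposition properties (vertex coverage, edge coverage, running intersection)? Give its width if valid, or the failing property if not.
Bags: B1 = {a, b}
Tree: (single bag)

No — vertex c appears in no bag.

A tree decomposition must satisfy three properties: every vertex lies in some bag; for every edge, both endpoints lie together in some bag; and for every vertex, the bags containing it form a connected subtree. Here vertex c appears in no bag, so the decomposition is invalid.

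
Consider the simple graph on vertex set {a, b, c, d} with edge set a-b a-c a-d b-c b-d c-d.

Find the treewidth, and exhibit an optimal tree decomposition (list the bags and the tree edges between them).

With just one bag of size 4, the width is 4 − 1 = 3, so tw(G) ≤ 3. For the lower bound, the 4 vertices {a, b, c, d} are pairwise adjacent, and any tree decomposition puts a clique entirely inside one bag — forcing width ≥ 3. The upper and lower bounds meet at 3, so that is the treewidth.

Treewidth 3.
One optimal decomposition is:
Bags: B1 = {a, b, c, d}
Tree: (single bag)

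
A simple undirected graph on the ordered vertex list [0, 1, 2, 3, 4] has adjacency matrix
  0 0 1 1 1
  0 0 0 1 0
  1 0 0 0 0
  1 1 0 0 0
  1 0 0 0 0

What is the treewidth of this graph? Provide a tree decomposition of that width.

Treewidth 1.
Bags: B1 = {0, 3}  B2 = {0, 4}  B3 = {0, 2}  B4 = {1, 3}
Tree: B1–B2, B2–B3, B1–B4

Every bag has size at most 2, so the width is 2 − 1 = 1 and tw(G) ≤ 1. G has an edge, so its treewidth is at least 1. Hence tw(G) = 1 exactly.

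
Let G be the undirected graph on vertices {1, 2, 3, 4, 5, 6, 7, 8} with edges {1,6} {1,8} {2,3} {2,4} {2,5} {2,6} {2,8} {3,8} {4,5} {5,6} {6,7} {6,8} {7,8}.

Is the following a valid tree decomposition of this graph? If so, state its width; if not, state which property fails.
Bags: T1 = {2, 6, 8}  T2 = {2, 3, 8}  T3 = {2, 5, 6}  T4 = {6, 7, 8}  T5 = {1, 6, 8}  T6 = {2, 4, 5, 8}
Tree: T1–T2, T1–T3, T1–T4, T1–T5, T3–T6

No — bags containing vertex 8 are not connected in the tree.

A tree decomposition must satisfy three properties: every vertex lies in some bag; for every edge, both endpoints lie together in some bag; and for every vertex, the bags containing it form a connected subtree. Here bags containing vertex 8 are not connected in the tree, so the decomposition is invalid.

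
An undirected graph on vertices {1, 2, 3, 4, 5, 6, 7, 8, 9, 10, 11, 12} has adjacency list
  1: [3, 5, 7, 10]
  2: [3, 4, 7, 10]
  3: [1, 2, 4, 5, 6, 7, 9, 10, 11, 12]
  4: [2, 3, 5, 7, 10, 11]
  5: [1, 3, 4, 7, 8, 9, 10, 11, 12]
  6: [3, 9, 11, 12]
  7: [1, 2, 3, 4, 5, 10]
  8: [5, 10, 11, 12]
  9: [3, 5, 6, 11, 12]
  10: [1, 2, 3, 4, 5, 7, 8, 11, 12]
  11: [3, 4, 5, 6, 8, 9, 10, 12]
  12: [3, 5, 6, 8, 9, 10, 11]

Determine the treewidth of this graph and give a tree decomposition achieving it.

Treewidth 4.
One such decomposition:
Bags: B1 = {3, 4, 5, 10, 11}  B2 = {3, 5, 10, 11, 12}  B3 = {3, 4, 5, 7, 10}  B4 = {5, 8, 10, 11, 12}  B5 = {3, 5, 9, 11, 12}  B6 = {3, 6, 9, 11, 12}  B7 = {1, 3, 5, 7, 10}  B8 = {2, 3, 4, 7, 10}
Tree: B1–B2, B1–B3, B2–B4, B2–B5, B5–B6, B3–B7, B3–B8

The largest bag has 5 vertices, giving width 4; this decomposition certifies tw(G) ≤ 4. On the other hand G contains the 5-clique {5, 8, 10, 11, 12}. A clique must lie in a single bag of any decomposition, so no decomposition can have width below 4. The upper and lower bounds meet at 4, so that is the treewidth.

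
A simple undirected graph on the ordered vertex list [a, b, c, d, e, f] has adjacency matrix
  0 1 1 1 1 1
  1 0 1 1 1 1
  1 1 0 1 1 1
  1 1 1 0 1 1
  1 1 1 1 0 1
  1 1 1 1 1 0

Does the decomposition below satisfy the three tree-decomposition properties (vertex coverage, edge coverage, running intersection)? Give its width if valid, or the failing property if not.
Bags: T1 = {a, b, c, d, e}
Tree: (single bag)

A tree decomposition must satisfy three properties: every vertex lies in some bag; for every edge, both endpoints lie together in some bag; and for every vertex, the bags containing it form a connected subtree. Here vertex f appears in no bag, so the decomposition is invalid.

No — vertex f appears in no bag.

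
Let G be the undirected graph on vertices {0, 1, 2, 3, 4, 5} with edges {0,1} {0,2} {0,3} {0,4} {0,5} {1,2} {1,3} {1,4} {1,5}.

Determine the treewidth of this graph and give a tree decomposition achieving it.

Treewidth 2.
One such decomposition:
Bags: B1 = {0, 1, 4}  B2 = {0, 1, 2}  B3 = {0, 1, 3}  B4 = {0, 1, 5}
Tree: B1–B2, B1–B3, B3–B4

Every bag has size at most 3, so the width is 3 − 1 = 2 and tw(G) ≤ 2. On the other hand G contains the 3-clique {0, 1, 2}. A clique must lie in a single bag of any decomposition, so no decomposition can have width below 2. Therefore the treewidth is 2.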